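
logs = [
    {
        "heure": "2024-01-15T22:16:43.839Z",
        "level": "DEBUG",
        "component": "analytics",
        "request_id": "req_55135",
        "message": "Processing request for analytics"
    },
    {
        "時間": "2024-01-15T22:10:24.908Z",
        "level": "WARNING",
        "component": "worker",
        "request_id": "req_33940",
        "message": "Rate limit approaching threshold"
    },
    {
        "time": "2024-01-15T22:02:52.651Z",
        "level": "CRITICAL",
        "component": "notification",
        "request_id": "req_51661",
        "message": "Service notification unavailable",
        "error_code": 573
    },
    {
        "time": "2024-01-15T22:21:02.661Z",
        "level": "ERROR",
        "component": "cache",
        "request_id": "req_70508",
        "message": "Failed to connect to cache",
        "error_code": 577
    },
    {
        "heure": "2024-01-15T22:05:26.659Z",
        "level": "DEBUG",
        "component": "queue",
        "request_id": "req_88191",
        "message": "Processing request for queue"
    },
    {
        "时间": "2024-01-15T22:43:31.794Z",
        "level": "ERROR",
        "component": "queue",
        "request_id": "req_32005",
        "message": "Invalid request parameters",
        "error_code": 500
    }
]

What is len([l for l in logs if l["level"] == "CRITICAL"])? 1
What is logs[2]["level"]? "CRITICAL"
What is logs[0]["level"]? "DEBUG"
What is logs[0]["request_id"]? "req_55135"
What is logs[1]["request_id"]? "req_33940"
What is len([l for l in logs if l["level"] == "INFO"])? 0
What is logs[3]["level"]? "ERROR"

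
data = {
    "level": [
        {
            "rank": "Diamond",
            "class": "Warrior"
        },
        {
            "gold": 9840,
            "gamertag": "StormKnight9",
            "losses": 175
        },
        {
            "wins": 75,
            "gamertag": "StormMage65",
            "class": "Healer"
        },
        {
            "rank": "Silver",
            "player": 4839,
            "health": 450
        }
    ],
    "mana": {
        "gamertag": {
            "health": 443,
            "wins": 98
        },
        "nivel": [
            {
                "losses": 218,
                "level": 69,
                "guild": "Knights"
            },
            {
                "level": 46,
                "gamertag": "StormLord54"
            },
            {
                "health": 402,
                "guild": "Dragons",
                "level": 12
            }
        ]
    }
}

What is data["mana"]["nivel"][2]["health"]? 402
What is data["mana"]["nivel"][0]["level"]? 69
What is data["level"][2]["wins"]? 75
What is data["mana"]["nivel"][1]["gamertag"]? "StormLord54"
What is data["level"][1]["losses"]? 175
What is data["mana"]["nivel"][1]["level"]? 46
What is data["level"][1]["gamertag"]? "StormKnight9"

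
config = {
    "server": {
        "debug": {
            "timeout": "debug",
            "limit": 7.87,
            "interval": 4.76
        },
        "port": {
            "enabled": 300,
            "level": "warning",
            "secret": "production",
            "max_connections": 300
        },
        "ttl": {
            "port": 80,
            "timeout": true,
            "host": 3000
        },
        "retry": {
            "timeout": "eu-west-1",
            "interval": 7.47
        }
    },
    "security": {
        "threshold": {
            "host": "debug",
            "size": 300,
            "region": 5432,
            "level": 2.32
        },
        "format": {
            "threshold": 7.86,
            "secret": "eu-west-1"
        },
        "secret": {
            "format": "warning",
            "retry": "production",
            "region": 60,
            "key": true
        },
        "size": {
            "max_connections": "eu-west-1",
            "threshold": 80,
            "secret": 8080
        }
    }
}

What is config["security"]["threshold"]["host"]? "debug"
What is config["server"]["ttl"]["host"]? 3000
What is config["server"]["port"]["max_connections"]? 300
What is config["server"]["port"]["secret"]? "production"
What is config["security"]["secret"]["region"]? 60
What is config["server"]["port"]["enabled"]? 300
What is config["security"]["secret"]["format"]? "warning"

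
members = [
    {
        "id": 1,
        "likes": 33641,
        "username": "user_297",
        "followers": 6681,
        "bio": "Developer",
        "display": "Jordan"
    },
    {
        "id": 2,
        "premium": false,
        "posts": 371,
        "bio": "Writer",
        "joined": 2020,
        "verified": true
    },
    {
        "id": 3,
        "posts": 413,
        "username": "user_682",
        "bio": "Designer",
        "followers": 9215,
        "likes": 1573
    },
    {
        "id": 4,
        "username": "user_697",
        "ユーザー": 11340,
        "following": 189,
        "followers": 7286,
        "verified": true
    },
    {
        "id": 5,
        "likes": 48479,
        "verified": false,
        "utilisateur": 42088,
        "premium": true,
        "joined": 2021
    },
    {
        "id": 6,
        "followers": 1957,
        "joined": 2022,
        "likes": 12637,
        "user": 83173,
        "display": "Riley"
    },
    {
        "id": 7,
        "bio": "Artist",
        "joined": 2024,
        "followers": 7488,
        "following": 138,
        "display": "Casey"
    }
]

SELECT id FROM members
[1, 2, 3, 4, 5, 6, 7]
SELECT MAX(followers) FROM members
9215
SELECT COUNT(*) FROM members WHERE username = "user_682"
1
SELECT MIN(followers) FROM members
1957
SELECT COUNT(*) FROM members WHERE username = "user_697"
1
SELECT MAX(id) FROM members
7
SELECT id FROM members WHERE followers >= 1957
[1, 3, 4, 6, 7]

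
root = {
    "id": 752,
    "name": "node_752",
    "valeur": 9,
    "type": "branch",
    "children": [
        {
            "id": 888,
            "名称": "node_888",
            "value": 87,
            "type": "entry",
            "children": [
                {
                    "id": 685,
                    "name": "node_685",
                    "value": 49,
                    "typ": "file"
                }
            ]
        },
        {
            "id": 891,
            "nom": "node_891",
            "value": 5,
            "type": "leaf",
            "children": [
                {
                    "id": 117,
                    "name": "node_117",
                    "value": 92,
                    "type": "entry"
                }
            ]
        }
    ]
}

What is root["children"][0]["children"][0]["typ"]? "file"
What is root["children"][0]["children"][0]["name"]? "node_685"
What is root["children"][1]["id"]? 891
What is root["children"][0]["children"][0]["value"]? 49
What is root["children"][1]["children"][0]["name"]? "node_117"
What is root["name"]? "node_752"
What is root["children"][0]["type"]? "entry"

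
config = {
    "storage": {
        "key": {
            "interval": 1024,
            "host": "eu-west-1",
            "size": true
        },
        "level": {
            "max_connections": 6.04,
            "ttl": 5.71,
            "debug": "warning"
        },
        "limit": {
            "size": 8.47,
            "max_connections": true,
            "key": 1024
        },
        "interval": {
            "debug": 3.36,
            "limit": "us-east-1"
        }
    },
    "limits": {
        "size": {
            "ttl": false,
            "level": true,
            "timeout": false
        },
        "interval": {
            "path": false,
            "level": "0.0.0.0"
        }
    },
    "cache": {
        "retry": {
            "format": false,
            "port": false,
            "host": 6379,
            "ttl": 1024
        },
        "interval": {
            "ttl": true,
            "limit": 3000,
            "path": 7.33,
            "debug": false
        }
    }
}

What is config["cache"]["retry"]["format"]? False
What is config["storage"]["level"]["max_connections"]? 6.04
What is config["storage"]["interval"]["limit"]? "us-east-1"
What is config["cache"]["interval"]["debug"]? False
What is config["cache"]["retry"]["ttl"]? 1024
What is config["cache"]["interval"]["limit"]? 3000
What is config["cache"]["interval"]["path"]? 7.33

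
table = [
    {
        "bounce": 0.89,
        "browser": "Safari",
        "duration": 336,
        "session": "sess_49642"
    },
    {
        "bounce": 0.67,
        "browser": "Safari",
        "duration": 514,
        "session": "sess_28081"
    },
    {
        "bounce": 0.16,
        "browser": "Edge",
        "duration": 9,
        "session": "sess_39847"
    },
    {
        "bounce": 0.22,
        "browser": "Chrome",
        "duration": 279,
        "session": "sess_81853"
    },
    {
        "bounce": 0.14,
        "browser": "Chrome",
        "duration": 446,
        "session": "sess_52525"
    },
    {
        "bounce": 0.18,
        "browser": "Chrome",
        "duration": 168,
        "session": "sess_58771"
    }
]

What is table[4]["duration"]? 446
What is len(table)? 6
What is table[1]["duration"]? 514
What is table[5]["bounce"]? 0.18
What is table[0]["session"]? "sess_49642"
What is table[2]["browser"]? "Edge"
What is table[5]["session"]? "sess_58771"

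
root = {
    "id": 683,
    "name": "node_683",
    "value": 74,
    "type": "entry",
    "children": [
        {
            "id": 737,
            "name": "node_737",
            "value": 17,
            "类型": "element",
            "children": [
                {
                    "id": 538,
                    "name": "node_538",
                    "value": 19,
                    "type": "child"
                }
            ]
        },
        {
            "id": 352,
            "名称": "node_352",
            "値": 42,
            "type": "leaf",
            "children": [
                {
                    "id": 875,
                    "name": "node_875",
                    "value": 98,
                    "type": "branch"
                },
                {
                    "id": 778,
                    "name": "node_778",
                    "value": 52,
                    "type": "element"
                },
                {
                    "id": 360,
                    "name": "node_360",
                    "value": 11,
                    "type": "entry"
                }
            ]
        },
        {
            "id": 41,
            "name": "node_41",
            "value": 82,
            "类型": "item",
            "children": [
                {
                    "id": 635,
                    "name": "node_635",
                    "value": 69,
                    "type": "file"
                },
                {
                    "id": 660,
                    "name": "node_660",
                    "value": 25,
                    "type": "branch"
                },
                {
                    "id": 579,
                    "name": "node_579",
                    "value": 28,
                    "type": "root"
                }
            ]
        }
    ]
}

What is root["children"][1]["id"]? 352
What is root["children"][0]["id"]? 737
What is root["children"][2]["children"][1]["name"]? "node_660"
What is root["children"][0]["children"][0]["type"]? "child"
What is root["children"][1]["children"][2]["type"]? "entry"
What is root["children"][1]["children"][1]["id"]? 778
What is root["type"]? "entry"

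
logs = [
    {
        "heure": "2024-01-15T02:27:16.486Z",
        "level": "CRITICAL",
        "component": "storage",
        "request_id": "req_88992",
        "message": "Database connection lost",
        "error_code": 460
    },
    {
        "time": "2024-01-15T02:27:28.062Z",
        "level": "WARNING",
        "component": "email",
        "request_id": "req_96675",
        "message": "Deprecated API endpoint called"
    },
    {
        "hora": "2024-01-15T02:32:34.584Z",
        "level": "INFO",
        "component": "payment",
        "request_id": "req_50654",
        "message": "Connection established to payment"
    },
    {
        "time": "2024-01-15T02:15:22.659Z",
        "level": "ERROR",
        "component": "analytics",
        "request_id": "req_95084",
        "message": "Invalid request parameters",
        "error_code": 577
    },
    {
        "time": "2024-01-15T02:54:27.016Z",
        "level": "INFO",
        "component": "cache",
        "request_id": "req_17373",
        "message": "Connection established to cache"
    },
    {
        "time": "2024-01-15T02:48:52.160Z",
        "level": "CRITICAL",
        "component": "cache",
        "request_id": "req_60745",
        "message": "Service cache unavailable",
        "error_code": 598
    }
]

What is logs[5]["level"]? "CRITICAL"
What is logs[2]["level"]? "INFO"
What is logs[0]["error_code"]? 460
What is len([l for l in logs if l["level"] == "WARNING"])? 1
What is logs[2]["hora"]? "2024-01-15T02:32:34.584Z"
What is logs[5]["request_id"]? "req_60745"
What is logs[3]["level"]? "ERROR"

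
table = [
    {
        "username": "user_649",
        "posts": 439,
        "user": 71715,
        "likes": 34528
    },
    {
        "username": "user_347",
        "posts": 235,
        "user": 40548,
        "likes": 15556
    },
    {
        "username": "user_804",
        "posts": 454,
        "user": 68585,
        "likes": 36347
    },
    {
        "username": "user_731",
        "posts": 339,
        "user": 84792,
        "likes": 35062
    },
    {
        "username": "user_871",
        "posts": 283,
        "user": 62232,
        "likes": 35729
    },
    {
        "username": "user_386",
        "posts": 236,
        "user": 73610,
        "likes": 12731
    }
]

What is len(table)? 6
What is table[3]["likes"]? 35062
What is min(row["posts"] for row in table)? 235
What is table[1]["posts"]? 235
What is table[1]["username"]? "user_347"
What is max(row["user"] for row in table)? 84792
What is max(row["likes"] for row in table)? 36347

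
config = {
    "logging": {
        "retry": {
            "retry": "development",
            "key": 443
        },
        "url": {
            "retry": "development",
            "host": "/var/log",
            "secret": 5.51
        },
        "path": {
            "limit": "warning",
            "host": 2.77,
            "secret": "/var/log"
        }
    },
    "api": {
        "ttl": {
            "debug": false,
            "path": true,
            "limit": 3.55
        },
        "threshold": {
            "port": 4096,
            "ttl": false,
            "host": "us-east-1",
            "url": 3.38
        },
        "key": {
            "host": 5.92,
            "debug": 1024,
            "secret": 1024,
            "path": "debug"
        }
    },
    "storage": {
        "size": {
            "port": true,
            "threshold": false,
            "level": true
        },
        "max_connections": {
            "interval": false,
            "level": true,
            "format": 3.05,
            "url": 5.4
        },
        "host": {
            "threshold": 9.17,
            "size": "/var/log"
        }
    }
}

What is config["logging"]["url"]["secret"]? 5.51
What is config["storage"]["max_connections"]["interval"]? False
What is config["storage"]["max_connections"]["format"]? 3.05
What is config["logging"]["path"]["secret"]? "/var/log"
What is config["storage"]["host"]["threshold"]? 9.17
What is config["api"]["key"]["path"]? "debug"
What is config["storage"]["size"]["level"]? True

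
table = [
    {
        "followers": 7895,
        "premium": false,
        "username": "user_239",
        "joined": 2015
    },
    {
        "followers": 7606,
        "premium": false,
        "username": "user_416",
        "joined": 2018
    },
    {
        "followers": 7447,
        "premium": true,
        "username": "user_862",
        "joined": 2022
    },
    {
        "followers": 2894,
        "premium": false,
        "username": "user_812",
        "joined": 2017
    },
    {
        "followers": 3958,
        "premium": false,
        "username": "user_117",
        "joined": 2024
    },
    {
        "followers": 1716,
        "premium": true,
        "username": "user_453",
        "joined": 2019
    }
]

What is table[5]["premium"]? True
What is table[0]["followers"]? 7895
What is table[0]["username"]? "user_239"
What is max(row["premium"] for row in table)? True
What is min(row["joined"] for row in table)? 2015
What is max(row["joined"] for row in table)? 2024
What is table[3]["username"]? "user_812"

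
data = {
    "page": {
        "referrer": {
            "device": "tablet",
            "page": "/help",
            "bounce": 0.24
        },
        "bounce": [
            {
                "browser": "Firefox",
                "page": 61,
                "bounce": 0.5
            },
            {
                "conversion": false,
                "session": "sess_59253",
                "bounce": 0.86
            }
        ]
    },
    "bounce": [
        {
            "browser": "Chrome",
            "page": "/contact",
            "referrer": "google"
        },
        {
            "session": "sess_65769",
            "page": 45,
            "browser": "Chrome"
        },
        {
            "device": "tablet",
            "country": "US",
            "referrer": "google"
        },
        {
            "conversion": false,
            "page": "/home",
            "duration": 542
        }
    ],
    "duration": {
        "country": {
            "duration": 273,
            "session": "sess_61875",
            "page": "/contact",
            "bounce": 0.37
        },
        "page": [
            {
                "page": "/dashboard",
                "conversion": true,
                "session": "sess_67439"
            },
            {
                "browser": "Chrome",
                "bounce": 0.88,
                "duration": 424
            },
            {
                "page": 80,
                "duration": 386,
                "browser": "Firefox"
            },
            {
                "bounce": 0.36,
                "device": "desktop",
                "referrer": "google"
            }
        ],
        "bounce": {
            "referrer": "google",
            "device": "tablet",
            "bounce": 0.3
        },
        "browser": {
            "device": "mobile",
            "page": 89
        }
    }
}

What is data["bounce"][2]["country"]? "US"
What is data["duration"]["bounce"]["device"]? "tablet"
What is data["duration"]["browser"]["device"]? "mobile"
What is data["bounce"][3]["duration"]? 542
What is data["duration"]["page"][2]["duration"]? 386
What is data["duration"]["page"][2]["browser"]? "Firefox"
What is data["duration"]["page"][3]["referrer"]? "google"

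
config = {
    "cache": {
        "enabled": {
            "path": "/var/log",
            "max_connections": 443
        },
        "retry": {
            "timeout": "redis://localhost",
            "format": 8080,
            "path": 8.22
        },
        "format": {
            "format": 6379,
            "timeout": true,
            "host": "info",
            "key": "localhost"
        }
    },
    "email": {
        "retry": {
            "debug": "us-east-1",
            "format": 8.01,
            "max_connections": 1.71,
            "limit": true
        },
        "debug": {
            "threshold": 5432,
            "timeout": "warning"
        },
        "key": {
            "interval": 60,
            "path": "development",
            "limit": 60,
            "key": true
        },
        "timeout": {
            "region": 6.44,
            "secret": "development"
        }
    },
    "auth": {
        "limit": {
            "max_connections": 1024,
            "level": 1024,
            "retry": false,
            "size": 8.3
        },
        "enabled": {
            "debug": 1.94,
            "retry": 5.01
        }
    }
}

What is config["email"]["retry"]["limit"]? True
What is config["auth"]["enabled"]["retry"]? 5.01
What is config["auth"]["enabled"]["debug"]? 1.94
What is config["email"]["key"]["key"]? True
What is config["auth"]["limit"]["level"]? 1024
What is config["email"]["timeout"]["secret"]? "development"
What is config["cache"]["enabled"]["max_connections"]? 443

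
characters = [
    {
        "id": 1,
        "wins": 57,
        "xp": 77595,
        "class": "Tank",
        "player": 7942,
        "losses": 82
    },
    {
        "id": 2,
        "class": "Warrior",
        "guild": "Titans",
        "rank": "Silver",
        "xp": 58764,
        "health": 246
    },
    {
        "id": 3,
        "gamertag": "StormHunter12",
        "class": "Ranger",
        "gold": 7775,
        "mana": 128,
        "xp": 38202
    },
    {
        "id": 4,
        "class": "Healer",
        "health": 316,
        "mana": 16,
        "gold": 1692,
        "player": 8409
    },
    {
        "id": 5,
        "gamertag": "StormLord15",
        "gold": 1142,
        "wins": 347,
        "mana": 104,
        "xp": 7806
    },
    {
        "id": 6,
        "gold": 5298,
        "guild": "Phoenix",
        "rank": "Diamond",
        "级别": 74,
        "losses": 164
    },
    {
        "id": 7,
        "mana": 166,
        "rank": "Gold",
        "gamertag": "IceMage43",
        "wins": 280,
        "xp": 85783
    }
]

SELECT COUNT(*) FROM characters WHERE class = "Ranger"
1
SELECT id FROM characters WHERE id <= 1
[1]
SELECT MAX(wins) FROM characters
347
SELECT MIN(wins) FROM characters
57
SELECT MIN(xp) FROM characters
7806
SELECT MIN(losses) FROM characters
82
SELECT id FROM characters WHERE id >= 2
[2, 3, 4, 5, 6, 7]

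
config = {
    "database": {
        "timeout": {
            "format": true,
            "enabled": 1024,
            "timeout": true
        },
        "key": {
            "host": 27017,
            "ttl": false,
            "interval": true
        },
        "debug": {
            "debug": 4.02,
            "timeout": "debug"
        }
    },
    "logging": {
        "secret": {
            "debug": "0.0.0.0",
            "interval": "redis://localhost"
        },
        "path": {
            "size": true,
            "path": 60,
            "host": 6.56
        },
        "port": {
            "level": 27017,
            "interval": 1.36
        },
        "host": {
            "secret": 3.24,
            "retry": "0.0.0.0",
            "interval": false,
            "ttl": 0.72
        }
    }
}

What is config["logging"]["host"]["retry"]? "0.0.0.0"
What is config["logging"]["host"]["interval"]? False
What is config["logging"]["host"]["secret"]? 3.24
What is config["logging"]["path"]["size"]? True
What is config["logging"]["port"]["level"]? 27017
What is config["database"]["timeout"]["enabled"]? 1024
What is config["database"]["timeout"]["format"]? True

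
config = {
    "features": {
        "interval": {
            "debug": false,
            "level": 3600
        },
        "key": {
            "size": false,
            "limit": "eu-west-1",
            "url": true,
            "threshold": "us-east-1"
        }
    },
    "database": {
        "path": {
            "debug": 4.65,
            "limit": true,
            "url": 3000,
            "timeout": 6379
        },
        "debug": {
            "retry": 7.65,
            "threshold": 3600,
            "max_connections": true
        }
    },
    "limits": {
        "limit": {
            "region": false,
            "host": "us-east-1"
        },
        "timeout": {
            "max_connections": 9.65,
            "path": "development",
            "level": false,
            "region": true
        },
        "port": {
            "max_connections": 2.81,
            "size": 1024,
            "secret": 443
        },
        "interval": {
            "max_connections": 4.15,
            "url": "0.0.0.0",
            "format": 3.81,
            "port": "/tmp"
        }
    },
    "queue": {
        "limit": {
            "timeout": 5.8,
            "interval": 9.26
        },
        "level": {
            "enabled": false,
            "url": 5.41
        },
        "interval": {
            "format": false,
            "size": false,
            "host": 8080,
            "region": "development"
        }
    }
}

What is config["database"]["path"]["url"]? 3000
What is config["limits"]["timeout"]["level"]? False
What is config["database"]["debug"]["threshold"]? 3600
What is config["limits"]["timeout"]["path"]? "development"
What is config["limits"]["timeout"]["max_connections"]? 9.65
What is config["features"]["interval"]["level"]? 3600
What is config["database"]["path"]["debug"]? 4.65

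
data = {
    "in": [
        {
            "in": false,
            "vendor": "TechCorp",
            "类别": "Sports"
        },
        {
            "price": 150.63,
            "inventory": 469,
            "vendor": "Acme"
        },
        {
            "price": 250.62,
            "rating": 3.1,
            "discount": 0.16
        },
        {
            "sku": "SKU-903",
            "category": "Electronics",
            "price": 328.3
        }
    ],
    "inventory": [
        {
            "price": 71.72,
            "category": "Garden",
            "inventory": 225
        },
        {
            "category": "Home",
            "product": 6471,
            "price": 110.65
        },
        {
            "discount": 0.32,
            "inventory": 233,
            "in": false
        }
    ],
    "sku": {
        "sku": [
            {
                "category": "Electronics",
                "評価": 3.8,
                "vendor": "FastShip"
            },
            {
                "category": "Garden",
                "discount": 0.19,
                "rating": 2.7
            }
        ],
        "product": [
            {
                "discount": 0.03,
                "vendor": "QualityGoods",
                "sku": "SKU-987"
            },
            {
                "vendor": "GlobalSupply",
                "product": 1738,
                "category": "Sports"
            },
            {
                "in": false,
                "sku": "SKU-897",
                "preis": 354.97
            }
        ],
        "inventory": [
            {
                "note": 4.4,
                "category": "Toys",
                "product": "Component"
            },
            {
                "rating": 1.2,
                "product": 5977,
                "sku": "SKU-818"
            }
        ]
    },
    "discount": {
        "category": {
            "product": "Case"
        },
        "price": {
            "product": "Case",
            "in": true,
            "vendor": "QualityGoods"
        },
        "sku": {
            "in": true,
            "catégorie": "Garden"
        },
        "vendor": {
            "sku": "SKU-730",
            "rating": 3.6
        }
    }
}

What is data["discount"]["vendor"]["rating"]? 3.6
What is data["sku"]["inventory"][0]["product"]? "Component"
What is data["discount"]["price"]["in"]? True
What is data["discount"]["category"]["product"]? "Case"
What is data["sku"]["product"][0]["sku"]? "SKU-987"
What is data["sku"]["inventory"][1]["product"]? 5977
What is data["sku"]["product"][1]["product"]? 1738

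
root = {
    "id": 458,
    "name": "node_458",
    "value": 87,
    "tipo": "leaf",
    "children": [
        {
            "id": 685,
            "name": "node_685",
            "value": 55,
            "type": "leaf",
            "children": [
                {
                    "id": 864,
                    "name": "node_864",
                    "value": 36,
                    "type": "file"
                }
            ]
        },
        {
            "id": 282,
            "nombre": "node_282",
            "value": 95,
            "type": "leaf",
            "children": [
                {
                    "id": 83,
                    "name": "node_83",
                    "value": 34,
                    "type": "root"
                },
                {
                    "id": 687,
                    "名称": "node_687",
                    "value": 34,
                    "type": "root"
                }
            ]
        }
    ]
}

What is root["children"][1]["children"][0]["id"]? 83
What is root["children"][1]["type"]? "leaf"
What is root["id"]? 458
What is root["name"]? "node_458"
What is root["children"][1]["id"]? 282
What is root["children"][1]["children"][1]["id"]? 687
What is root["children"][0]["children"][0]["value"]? 36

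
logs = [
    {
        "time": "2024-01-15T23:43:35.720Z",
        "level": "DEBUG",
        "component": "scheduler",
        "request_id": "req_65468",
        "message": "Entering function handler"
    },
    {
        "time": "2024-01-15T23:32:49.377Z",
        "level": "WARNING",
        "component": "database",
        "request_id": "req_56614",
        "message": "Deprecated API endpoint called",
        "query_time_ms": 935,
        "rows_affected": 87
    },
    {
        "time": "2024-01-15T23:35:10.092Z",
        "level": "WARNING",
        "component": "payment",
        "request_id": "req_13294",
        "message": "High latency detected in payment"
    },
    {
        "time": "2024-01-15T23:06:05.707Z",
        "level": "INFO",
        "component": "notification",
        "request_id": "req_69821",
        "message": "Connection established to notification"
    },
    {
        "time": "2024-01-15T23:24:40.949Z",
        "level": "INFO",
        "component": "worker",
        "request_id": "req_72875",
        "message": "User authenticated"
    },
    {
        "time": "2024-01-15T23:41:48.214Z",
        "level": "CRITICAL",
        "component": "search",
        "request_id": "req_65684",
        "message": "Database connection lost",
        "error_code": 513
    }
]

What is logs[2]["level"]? "WARNING"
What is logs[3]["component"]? "notification"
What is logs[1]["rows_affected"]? 87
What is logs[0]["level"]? "DEBUG"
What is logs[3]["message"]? "Connection established to notification"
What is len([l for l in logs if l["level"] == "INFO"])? 2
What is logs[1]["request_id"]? "req_56614"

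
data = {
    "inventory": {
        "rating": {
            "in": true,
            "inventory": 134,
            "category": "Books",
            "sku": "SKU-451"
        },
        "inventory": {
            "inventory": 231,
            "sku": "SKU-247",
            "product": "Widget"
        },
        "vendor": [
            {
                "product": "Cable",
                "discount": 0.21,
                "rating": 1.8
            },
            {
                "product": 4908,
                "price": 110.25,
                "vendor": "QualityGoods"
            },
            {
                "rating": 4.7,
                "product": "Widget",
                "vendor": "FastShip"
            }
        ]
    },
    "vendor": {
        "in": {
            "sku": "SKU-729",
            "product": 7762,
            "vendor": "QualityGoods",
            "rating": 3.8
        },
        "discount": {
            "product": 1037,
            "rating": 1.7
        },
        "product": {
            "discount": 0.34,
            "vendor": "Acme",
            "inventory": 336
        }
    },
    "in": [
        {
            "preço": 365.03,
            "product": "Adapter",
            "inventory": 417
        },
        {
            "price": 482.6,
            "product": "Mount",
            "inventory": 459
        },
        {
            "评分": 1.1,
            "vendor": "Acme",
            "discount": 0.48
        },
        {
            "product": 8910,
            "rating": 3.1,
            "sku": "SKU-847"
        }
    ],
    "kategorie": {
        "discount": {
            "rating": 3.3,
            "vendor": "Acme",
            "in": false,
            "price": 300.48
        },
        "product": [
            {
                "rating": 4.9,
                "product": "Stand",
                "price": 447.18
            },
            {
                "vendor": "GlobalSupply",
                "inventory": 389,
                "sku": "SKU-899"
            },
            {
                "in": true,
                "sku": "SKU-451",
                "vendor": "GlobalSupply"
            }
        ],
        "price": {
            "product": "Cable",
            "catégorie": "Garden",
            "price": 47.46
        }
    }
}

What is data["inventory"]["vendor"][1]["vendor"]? "QualityGoods"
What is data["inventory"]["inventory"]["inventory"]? 231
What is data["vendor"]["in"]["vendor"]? "QualityGoods"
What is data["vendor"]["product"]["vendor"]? "Acme"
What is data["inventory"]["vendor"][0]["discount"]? 0.21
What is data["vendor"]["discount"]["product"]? 1037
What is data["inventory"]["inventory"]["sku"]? "SKU-247"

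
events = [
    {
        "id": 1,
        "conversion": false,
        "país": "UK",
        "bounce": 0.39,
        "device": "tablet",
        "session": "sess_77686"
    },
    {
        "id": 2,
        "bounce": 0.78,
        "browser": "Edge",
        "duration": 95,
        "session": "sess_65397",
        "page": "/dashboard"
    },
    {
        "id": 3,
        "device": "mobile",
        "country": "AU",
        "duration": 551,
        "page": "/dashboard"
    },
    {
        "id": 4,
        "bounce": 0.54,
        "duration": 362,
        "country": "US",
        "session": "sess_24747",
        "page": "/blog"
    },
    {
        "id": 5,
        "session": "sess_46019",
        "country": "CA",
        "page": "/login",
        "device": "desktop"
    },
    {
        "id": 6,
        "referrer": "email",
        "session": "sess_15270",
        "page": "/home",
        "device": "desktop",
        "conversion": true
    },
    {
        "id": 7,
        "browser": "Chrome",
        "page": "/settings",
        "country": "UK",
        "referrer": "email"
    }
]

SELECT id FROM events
[1, 2, 3, 4, 5, 6, 7]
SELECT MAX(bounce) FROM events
0.78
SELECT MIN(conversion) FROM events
False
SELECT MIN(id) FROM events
1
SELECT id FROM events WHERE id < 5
[1, 2, 3, 4]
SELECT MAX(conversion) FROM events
True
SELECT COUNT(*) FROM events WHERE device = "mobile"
1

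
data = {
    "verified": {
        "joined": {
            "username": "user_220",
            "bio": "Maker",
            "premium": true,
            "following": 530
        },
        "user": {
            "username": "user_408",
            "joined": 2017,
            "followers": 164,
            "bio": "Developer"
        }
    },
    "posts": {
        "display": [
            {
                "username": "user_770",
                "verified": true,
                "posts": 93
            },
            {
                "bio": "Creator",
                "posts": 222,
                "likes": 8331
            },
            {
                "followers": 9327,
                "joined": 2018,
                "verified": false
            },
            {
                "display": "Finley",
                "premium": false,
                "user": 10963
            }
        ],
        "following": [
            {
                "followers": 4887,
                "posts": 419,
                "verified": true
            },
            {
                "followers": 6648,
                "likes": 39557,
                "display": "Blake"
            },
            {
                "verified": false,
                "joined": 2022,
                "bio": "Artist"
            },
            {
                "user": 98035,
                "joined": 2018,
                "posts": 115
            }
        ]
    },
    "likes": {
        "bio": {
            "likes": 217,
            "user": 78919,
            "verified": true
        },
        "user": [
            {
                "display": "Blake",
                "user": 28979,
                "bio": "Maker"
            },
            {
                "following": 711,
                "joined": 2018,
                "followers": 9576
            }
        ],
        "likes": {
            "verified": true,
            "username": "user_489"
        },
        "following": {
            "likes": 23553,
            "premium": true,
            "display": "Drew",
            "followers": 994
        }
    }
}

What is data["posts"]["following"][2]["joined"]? 2022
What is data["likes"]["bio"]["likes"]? 217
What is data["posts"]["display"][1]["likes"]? 8331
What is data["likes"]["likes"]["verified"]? True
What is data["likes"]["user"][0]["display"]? "Blake"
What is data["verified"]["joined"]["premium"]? True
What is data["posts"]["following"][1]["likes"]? 39557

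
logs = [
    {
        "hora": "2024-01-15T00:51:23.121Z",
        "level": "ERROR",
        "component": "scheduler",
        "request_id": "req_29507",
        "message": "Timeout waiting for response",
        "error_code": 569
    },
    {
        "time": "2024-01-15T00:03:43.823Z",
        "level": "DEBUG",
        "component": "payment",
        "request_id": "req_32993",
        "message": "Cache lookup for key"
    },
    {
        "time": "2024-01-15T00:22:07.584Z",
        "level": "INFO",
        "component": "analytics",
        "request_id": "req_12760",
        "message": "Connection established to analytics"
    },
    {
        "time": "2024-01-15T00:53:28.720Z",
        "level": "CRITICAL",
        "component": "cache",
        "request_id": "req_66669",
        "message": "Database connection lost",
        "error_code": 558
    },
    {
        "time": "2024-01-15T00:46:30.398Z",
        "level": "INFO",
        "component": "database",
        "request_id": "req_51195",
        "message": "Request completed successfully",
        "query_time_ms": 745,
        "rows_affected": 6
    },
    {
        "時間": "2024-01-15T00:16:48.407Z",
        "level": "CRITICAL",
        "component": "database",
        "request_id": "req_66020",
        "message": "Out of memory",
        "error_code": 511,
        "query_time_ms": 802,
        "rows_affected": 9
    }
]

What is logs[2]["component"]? "analytics"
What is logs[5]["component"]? "database"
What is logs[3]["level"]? "CRITICAL"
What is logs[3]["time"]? "2024-01-15T00:53:28.720Z"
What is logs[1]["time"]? "2024-01-15T00:03:43.823Z"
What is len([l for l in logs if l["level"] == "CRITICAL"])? 2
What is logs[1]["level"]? "DEBUG"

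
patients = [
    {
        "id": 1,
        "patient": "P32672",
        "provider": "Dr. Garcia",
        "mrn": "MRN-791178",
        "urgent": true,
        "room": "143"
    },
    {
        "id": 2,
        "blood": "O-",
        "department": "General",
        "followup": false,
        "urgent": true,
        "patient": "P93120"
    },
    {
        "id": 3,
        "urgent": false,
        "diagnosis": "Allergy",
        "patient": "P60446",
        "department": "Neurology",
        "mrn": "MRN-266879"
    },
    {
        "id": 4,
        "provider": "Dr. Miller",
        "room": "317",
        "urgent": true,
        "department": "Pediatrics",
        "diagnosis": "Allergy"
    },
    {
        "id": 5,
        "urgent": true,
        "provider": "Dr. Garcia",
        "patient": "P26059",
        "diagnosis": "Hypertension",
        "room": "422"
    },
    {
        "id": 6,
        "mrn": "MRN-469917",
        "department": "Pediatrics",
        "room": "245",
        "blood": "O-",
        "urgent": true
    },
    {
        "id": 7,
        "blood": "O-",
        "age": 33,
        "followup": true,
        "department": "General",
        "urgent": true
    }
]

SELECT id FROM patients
[1, 2, 3, 4, 5, 6, 7]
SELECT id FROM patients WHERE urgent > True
[]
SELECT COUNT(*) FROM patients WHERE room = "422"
1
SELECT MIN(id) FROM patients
1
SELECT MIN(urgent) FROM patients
False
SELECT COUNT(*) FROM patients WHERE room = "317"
1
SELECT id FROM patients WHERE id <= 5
[1, 2, 3, 4, 5]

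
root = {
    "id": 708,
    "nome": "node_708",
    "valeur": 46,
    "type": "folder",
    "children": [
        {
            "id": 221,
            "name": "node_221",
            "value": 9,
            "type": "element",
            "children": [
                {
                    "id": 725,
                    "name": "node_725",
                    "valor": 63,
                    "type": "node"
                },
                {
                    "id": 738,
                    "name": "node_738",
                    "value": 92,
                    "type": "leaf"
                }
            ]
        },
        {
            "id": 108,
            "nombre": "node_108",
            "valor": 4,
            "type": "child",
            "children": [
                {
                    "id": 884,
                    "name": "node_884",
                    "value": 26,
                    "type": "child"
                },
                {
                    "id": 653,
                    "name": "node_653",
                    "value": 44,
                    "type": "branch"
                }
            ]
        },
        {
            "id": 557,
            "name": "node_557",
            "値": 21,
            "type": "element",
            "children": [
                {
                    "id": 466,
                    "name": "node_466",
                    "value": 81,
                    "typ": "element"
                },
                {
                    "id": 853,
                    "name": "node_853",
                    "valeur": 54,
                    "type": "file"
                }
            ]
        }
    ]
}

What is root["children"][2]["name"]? "node_557"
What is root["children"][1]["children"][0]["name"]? "node_884"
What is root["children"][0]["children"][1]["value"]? 92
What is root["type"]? "folder"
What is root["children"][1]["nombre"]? "node_108"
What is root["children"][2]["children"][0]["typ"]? "element"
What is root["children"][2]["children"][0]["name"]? "node_466"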